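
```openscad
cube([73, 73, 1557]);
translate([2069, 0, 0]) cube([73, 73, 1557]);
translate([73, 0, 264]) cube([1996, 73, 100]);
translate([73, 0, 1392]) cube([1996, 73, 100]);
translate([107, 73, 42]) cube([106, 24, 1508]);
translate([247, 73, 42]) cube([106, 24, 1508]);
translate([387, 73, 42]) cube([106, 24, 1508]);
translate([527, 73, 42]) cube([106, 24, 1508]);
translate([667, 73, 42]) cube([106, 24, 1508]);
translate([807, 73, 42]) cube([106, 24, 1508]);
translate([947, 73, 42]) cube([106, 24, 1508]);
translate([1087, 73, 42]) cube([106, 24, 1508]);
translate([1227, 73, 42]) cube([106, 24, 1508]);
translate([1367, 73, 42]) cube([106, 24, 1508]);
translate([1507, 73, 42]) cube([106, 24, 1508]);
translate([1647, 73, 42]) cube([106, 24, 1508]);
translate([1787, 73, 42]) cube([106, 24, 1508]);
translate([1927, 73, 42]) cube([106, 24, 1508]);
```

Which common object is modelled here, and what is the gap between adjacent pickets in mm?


A fence section. The picket gap is 34 mm.

Two posts, two rails, 14 pickets — a fence section. Span 1996 mm holds 14 pickets of 106 mm with 15 equal gaps: ⌊(1996 − 14·106) / 15⌋ = 34 mm.


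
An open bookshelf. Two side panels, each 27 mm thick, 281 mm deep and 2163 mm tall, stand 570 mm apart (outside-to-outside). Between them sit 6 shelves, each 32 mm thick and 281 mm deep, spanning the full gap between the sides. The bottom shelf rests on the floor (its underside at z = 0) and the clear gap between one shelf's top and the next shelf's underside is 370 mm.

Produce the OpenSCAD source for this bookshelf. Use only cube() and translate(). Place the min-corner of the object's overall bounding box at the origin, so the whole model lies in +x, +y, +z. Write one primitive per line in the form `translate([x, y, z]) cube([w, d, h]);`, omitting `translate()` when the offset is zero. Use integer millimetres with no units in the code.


cube([27, 281, 2163]);
translate([543, 0, 0]) cube([27, 281, 2163]);
translate([27, 0, 0]) cube([516, 281, 32]);
translate([27, 0, 402]) cube([516, 281, 32]);
translate([27, 0, 804]) cube([516, 281, 32]);
translate([27, 0, 1206]) cube([516, 281, 32]);
translate([27, 0, 1608]) cube([516, 281, 32]);
translate([27, 0, 2010]) cube([516, 281, 32]);


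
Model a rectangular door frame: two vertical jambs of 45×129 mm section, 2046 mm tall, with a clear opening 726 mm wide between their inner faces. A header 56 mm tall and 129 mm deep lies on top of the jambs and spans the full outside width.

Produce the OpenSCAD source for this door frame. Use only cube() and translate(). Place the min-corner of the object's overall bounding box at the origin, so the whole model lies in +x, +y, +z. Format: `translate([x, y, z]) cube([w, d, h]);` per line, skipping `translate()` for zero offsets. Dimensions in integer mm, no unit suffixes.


cube([45, 129, 2046]);
translate([771, 0, 0]) cube([45, 129, 2046]);
translate([0, 0, 2046]) cube([816, 129, 56]);


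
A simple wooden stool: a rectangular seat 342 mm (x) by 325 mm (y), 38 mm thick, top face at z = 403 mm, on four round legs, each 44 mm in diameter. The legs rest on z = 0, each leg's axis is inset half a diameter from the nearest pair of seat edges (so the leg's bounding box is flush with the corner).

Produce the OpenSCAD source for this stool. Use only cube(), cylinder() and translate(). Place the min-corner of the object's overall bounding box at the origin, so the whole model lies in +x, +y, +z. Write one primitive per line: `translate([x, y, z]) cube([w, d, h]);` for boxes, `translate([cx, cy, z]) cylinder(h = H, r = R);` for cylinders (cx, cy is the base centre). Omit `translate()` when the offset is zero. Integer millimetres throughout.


translate([0, 0, 365]) cube([342, 325, 38]);
translate([22, 22, 0]) cylinder(h = 365, r = 22);
translate([320, 22, 0]) cylinder(h = 365, r = 22);
translate([22, 303, 0]) cylinder(h = 365, r = 22);
translate([320, 303, 0]) cylinder(h = 365, r = 22);


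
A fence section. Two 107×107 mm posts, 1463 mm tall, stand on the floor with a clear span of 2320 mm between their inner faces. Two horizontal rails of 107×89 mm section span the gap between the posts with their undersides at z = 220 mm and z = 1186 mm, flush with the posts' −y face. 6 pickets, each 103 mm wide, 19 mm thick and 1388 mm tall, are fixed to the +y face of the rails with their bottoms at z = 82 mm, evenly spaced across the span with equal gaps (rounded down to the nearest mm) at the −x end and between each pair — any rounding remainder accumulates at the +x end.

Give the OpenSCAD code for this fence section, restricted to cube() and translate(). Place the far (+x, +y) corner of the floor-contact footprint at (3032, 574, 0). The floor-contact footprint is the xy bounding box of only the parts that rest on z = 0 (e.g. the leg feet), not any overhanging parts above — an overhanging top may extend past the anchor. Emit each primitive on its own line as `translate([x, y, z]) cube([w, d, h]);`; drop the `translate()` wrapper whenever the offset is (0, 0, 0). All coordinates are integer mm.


translate([498, 467, 0]) cube([107, 107, 1463]);
translate([2925, 467, 0]) cube([107, 107, 1463]);
translate([605, 467, 220]) cube([2320, 107, 89]);
translate([605, 467, 1186]) cube([2320, 107, 89]);
translate([848, 574, 82]) cube([103, 19, 1388]);
translate([1194, 574, 82]) cube([103, 19, 1388]);
translate([1540, 574, 82]) cube([103, 19, 1388]);
translate([1886, 574, 82]) cube([103, 19, 1388]);
translate([2232, 574, 82]) cube([103, 19, 1388]);
translate([2578, 574, 82]) cube([103, 19, 1388]);


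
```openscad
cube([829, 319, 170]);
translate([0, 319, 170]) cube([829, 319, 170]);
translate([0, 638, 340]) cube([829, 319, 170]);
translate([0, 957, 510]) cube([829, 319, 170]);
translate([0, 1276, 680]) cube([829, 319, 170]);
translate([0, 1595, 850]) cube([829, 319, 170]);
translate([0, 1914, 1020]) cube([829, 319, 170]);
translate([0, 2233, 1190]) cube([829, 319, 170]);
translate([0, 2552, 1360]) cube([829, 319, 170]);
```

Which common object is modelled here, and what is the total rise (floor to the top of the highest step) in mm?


A staircase. The total rise is 1530 mm.

9 identical blocks, each offset up and back from the previous — a staircase. Each step is 170 mm tall and there are 9 of them, so the total rise is 9 × 170 = 1530 mm.


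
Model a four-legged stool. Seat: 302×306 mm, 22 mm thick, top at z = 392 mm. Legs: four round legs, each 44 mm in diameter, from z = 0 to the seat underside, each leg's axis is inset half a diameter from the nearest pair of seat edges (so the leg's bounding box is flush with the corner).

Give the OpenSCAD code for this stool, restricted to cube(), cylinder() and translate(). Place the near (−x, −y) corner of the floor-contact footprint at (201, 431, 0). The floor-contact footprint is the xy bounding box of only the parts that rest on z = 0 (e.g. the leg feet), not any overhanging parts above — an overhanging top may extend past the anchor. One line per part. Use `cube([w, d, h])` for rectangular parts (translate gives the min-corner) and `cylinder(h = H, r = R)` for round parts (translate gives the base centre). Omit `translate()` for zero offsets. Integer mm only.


translate([201, 431, 370]) cube([302, 306, 22]);
translate([223, 453, 0]) cylinder(h = 370, r = 22);
translate([481, 453, 0]) cylinder(h = 370, r = 22);
translate([223, 715, 0]) cylinder(h = 370, r = 22);
translate([481, 715, 0]) cylinder(h = 370, r = 22);


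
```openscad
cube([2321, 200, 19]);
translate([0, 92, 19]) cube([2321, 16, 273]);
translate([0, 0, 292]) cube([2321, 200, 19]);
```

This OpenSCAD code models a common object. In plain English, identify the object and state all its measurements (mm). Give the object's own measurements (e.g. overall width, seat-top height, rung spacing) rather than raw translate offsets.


An I-beam lying along x, 2321 mm long. Overall section height 311 mm. Two flanges 200 mm wide (y) and 19 mm thick, one on the floor and one at the top; a web 16 mm thick runs between them, centred on the flange width.


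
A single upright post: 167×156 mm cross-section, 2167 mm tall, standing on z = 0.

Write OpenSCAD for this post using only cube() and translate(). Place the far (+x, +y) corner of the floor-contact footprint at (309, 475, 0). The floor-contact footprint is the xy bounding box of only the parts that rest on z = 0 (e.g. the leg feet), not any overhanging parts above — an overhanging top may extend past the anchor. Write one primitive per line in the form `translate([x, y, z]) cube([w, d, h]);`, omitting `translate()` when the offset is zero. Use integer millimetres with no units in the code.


translate([142, 319, 0]) cube([167, 156, 2167]);


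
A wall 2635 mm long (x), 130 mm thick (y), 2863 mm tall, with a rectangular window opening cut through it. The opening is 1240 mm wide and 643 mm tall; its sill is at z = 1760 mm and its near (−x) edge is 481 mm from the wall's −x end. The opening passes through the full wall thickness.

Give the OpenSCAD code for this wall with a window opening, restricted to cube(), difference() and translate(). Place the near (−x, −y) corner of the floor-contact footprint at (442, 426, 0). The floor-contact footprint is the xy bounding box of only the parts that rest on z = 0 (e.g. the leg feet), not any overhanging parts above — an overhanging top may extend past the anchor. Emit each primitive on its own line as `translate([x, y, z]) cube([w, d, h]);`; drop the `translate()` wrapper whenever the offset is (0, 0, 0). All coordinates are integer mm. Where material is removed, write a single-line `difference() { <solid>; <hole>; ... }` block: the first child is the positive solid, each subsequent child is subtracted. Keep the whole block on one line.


difference() { translate([442, 426, 0]) cube([2635, 130, 2863]); translate([923, 426, 1760]) cube([1240, 130, 643]); }


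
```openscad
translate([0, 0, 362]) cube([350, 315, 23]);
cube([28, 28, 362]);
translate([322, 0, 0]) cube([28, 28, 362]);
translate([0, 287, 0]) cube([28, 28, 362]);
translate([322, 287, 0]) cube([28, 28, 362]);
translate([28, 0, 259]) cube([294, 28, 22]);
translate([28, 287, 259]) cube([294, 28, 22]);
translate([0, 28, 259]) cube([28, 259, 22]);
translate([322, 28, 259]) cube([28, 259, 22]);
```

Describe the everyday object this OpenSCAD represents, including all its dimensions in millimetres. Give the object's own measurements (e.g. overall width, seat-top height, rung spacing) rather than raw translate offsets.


A simple wooden stool: a rectangular seat 350 mm (x) by 315 mm (y), 23 mm thick, top face at z = 385 mm, on four square legs, each 28×28 mm in cross-section. The legs rest on z = 0, each flush with a corner of the seat. Four stretchers, 28 mm wide and 22 mm tall, connect adjacent legs with their undersides at z = 259 mm, each running between the inner faces of the legs it joins and aligned with the legs' outer faces on the other axis.


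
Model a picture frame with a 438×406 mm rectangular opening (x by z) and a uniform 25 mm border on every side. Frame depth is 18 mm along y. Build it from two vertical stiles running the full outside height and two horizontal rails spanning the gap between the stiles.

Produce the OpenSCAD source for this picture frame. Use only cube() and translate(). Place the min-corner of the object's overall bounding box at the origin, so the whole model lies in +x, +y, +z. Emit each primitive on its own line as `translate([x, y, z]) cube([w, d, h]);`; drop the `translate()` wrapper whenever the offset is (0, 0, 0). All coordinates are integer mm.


cube([25, 18, 456]);
translate([463, 0, 0]) cube([25, 18, 456]);
translate([25, 0, 0]) cube([438, 18, 25]);
translate([25, 0, 431]) cube([438, 18, 25]);


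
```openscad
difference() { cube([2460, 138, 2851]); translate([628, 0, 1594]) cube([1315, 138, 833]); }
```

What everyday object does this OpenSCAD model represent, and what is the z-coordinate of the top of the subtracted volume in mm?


A wall with a window opening. The window head height is 2427 mm.

A wall with a rectangular opening subtracted — a window. Sill at z = 1594, opening 833 mm tall, so the head is at 1594 + 833 = 2427 mm.


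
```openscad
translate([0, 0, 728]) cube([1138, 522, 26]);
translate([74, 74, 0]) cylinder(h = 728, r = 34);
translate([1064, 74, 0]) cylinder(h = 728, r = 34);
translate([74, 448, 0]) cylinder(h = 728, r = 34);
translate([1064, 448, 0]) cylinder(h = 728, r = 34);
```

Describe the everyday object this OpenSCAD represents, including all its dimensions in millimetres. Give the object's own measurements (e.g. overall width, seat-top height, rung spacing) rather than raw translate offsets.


A table: top 1138 mm (x) × 522 mm (y), 26 mm thick, upper face at z = 754 mm, on four round legs of 68 mm diameter, each leg's bounding box inset 40 mm from the nearest pair of top edges from z = 0 to the bottom of the top.


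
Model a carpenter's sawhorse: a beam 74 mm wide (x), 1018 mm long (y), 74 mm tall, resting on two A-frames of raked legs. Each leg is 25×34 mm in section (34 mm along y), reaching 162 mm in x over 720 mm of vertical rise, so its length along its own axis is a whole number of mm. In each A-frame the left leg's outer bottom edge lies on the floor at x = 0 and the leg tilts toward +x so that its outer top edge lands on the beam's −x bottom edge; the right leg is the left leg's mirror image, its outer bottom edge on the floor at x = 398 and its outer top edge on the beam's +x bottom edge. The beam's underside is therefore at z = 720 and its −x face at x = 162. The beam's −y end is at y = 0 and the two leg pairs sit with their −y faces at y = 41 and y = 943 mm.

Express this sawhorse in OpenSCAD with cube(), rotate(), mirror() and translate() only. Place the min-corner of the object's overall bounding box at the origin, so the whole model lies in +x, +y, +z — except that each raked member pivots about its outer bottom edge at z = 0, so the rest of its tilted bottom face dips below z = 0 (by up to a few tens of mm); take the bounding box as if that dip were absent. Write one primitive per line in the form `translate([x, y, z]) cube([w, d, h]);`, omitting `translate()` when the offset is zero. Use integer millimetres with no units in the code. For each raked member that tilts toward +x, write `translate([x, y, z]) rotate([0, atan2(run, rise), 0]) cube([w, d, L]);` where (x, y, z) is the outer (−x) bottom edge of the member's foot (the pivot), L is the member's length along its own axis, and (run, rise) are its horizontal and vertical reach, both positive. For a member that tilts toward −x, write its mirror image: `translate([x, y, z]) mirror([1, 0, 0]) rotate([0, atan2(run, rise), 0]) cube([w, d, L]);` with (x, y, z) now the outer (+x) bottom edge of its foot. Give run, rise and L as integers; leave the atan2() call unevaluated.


translate([162, 0, 720]) cube([74, 1018, 74]);
translate([0, 41, 0]) rotate([0, atan2(162, 720), 0]) cube([25, 34, 738]);
translate([398, 41, 0]) mirror([1, 0, 0]) rotate([0, atan2(162, 720), 0]) cube([25, 34, 738]);
translate([0, 943, 0]) rotate([0, atan2(162, 720), 0]) cube([25, 34, 738]);
translate([398, 943, 0]) mirror([1, 0, 0]) rotate([0, atan2(162, 720), 0]) cube([25, 34, 738]);


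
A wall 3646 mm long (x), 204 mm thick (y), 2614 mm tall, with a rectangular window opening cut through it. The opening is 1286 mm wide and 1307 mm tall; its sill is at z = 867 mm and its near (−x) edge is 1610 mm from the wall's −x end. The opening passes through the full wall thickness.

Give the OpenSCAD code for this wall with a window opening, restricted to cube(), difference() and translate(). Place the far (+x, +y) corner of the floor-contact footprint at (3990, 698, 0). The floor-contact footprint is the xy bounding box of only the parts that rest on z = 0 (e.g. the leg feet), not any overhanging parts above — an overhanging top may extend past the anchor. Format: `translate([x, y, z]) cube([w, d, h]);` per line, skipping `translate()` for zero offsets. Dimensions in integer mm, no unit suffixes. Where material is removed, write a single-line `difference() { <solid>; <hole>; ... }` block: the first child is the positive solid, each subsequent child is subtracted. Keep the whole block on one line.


difference() { translate([344, 494, 0]) cube([3646, 204, 2614]); translate([1954, 494, 867]) cube([1286, 204, 1307]); }


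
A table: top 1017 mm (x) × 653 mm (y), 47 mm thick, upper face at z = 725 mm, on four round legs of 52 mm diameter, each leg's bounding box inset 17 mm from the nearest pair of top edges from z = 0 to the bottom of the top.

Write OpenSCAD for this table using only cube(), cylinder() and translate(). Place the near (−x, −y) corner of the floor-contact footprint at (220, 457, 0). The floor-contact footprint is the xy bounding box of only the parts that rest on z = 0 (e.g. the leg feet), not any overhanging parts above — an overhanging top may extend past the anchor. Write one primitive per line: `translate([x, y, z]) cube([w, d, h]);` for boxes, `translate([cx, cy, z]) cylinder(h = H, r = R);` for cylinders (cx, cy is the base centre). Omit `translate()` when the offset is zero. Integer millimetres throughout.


translate([203, 440, 678]) cube([1017, 653, 47]);
translate([246, 483, 0]) cylinder(h = 678, r = 26);
translate([1177, 483, 0]) cylinder(h = 678, r = 26);
translate([246, 1050, 0]) cylinder(h = 678, r = 26);
translate([1177, 1050, 0]) cylinder(h = 678, r = 26);


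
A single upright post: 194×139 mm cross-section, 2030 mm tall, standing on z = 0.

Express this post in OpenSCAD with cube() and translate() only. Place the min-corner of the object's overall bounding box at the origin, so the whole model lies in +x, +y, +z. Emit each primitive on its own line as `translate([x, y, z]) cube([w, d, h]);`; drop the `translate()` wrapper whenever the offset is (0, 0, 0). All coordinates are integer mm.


cube([194, 139, 2030]);


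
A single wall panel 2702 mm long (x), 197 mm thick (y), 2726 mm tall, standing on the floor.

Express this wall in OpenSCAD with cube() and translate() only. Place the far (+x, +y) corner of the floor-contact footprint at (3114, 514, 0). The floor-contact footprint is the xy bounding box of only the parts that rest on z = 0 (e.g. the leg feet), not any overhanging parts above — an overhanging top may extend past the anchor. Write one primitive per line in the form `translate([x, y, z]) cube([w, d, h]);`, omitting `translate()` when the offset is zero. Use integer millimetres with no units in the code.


translate([412, 317, 0]) cube([2702, 197, 2726]);


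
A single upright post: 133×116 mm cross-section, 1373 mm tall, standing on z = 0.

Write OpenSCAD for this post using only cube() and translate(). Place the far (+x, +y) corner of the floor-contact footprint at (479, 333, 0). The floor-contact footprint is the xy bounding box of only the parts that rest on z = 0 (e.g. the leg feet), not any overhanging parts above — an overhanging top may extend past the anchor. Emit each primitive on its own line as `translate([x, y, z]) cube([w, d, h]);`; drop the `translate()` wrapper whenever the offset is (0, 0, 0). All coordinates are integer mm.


translate([346, 217, 0]) cube([133, 116, 1373]);


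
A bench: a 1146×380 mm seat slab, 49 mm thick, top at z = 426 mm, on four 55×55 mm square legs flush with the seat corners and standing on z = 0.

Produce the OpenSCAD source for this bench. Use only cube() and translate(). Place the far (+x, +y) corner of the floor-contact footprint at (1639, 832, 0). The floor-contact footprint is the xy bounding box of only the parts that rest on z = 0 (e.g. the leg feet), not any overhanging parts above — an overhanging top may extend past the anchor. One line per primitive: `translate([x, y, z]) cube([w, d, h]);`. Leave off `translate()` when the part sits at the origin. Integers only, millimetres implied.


translate([493, 452, 377]) cube([1146, 380, 49]);
translate([493, 452, 0]) cube([55, 55, 377]);
translate([493, 777, 0]) cube([55, 55, 377]);
translate([1584, 452, 0]) cube([55, 55, 377]);
translate([1584, 777, 0]) cube([55, 55, 377]);


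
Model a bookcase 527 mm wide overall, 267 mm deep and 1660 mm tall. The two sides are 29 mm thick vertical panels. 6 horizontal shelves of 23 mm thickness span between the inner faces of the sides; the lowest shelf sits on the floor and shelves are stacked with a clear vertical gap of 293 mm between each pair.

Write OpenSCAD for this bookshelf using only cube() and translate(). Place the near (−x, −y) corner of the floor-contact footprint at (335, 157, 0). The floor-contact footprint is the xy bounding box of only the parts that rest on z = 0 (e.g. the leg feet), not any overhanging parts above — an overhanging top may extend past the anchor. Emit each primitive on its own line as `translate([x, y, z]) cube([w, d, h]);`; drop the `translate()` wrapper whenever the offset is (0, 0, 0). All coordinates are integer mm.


translate([335, 157, 0]) cube([29, 267, 1660]);
translate([833, 157, 0]) cube([29, 267, 1660]);
translate([364, 157, 0]) cube([469, 267, 23]);
translate([364, 157, 316]) cube([469, 267, 23]);
translate([364, 157, 632]) cube([469, 267, 23]);
translate([364, 157, 948]) cube([469, 267, 23]);
translate([364, 157, 1264]) cube([469, 267, 23]);
translate([364, 157, 1580]) cube([469, 267, 23]);


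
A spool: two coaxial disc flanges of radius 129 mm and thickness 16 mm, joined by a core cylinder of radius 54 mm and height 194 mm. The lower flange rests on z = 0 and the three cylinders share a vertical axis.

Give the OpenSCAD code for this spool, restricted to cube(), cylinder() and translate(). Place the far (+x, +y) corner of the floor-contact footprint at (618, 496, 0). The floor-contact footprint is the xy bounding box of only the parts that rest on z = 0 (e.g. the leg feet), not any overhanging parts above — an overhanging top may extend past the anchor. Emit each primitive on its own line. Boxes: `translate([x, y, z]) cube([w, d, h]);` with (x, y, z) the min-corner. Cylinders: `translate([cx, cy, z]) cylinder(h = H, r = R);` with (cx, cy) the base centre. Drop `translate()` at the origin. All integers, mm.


translate([489, 367, 0]) cylinder(h = 16, r = 129);
translate([489, 367, 16]) cylinder(h = 194, r = 54);
translate([489, 367, 210]) cylinder(h = 16, r = 129);


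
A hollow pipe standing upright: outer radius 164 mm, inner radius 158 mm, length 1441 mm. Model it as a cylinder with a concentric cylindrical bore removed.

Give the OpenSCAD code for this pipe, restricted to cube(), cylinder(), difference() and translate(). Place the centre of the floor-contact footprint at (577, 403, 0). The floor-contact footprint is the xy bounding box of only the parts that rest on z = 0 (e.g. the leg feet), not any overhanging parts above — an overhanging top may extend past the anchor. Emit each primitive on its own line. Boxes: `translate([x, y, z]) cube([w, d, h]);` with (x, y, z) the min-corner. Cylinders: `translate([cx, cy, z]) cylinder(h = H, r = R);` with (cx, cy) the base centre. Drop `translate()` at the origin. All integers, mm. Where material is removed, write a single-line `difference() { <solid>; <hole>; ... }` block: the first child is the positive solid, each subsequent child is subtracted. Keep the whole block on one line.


difference() { translate([577, 403, 0]) cylinder(h = 1441, r = 164); translate([577, 403, 0]) cylinder(h = 1441, r = 158); }


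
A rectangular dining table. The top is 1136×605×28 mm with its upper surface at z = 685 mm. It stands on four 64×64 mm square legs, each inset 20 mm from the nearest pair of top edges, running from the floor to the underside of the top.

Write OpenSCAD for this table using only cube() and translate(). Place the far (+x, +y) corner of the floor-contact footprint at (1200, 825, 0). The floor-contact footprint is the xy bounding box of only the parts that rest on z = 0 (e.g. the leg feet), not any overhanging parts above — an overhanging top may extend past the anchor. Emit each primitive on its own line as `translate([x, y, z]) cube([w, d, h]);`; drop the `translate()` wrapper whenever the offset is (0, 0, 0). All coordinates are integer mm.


translate([84, 240, 657]) cube([1136, 605, 28]);
translate([104, 260, 0]) cube([64, 64, 657]);
translate([1136, 260, 0]) cube([64, 64, 657]);
translate([104, 761, 0]) cube([64, 64, 657]);
translate([1136, 761, 0]) cube([64, 64, 657]);


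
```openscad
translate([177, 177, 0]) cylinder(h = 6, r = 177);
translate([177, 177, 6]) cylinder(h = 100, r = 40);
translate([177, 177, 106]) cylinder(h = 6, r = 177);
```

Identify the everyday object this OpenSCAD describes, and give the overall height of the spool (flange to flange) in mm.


A spool. The overall height is 112 mm.

Three coaxial cylinders, large–small–large — a spool. Two 6 mm flanges and a 100 mm core give 6 + 100 + 6 = 112 mm.


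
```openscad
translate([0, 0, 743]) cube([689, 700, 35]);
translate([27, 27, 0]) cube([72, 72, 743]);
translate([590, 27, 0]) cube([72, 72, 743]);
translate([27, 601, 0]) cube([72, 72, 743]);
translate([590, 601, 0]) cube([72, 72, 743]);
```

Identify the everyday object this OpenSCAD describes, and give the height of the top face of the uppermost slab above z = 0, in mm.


A table. The table height is 778 mm.

A 689×700×35 slab sits at z = 743 on four 72 mm square posts — a table. The top surface is at 743 + 35 = 778 mm.


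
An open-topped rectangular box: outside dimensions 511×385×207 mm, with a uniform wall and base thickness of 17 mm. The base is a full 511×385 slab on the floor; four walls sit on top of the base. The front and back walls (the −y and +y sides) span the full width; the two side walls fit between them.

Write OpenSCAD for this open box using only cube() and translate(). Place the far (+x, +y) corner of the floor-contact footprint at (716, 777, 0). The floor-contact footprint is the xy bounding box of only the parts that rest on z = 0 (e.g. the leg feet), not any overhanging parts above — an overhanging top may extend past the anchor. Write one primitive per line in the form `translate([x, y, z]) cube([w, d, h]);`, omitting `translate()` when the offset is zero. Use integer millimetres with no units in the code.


translate([205, 392, 0]) cube([511, 385, 17]);
translate([205, 392, 17]) cube([511, 17, 190]);
translate([205, 760, 17]) cube([511, 17, 190]);
translate([205, 409, 17]) cube([17, 351, 190]);
translate([699, 409, 17]) cube([17, 351, 190]);


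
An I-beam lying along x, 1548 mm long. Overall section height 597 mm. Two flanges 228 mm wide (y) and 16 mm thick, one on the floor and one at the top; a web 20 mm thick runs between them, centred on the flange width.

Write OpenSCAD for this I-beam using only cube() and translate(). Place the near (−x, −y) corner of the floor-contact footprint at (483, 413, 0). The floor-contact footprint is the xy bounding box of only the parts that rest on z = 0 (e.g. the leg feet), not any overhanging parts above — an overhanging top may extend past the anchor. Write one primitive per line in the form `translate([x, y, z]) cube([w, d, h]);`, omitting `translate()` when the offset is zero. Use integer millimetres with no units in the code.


translate([483, 413, 0]) cube([1548, 228, 16]);
translate([483, 517, 16]) cube([1548, 20, 565]);
translate([483, 413, 581]) cube([1548, 228, 16]);


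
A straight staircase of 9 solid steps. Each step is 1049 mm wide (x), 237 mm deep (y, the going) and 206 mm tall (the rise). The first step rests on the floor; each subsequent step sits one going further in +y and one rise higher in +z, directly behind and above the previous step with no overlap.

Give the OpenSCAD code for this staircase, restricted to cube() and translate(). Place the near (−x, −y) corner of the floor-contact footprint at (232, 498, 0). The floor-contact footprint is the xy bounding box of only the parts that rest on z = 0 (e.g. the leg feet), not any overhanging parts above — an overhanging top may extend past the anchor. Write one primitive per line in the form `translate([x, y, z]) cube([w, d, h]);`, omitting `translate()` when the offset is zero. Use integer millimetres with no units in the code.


translate([232, 498, 0]) cube([1049, 237, 206]);
translate([232, 735, 206]) cube([1049, 237, 206]);
translate([232, 972, 412]) cube([1049, 237, 206]);
translate([232, 1209, 618]) cube([1049, 237, 206]);
translate([232, 1446, 824]) cube([1049, 237, 206]);
translate([232, 1683, 1030]) cube([1049, 237, 206]);
translate([232, 1920, 1236]) cube([1049, 237, 206]);
translate([232, 2157, 1442]) cube([1049, 237, 206]);
translate([232, 2394, 1648]) cube([1049, 237, 206]);


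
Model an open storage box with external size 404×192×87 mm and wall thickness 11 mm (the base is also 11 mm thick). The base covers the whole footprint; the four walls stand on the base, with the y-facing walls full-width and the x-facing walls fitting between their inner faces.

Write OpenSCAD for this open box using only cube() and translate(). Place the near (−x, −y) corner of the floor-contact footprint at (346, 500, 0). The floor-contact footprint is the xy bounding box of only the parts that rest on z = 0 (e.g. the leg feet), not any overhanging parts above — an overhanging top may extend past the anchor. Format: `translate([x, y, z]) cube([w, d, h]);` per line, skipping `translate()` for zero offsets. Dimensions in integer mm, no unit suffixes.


translate([346, 500, 0]) cube([404, 192, 11]);
translate([346, 500, 11]) cube([404, 11, 76]);
translate([346, 681, 11]) cube([404, 11, 76]);
translate([346, 511, 11]) cube([11, 170, 76]);
translate([739, 511, 11]) cube([11, 170, 76]);


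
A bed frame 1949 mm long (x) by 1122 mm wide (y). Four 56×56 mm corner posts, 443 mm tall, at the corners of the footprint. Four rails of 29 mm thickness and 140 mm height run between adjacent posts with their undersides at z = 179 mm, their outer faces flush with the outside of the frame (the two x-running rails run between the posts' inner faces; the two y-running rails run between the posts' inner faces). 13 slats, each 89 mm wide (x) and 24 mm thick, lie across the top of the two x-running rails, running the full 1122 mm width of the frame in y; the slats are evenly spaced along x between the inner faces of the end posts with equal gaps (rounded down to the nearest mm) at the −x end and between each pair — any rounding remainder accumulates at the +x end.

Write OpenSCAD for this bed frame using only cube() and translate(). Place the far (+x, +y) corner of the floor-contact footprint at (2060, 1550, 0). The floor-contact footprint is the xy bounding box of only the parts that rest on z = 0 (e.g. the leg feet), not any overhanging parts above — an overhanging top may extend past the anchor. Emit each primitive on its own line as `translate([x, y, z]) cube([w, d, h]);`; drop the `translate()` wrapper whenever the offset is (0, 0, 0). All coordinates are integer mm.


translate([111, 428, 0]) cube([56, 56, 443]);
translate([111, 1494, 0]) cube([56, 56, 443]);
translate([2004, 428, 0]) cube([56, 56, 443]);
translate([2004, 1494, 0]) cube([56, 56, 443]);
translate([167, 428, 179]) cube([1837, 29, 140]);
translate([167, 1521, 179]) cube([1837, 29, 140]);
translate([111, 484, 179]) cube([29, 1010, 140]);
translate([2031, 484, 179]) cube([29, 1010, 140]);
translate([215, 428, 319]) cube([89, 1122, 24]);
translate([352, 428, 319]) cube([89, 1122, 24]);
translate([489, 428, 319]) cube([89, 1122, 24]);
translate([626, 428, 319]) cube([89, 1122, 24]);
translate([763, 428, 319]) cube([89, 1122, 24]);
translate([900, 428, 319]) cube([89, 1122, 24]);
translate([1037, 428, 319]) cube([89, 1122, 24]);
translate([1174, 428, 319]) cube([89, 1122, 24]);
translate([1311, 428, 319]) cube([89, 1122, 24]);
translate([1448, 428, 319]) cube([89, 1122, 24]);
translate([1585, 428, 319]) cube([89, 1122, 24]);
translate([1722, 428, 319]) cube([89, 1122, 24]);
translate([1859, 428, 319]) cube([89, 1122, 24]);


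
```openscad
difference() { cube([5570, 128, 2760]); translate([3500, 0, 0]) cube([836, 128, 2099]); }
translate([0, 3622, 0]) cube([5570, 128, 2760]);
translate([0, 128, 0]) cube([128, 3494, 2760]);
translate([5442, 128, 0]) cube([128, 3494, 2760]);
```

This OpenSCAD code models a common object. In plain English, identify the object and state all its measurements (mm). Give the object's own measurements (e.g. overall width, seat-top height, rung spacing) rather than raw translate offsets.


A single room: four walls, each 2760 mm tall and 128 mm thick, enclosing an outside footprint 5570×3750 mm (x × y), no floor or roof. The front and back walls (−y and +y sides) run the full x-width; the side walls fit between their inner faces. A door opening 836 mm wide and 2099 mm tall is cut through the front wall from the floor up, its −x edge 3500 mm from the wall's −x end.


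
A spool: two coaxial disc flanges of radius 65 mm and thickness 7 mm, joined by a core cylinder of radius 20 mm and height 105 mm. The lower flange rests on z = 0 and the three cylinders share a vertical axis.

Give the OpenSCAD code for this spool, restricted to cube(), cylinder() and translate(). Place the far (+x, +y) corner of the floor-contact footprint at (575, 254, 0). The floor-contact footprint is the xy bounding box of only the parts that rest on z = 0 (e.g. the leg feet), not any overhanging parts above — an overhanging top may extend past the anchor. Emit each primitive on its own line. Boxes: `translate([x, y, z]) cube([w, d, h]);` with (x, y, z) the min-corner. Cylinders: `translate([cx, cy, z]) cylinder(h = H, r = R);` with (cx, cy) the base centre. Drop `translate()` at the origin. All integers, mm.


translate([510, 189, 0]) cylinder(h = 7, r = 65);
translate([510, 189, 7]) cylinder(h = 105, r = 20);
translate([510, 189, 112]) cylinder(h = 7, r = 65);


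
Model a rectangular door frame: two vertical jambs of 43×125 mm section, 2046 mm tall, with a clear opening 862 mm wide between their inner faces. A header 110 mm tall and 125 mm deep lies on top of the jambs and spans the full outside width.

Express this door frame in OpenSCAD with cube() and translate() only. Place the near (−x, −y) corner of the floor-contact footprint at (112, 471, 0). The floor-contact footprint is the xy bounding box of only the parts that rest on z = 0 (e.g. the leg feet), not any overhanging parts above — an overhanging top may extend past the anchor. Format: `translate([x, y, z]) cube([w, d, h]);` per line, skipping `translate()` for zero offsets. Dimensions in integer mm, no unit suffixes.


translate([112, 471, 0]) cube([43, 125, 2046]);
translate([1017, 471, 0]) cube([43, 125, 2046]);
translate([112, 471, 2046]) cube([948, 125, 110]);


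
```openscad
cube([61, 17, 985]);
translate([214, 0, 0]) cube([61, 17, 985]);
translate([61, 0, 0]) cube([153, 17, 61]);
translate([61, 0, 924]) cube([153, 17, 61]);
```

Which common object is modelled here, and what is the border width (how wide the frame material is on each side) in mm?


A picture frame. The border width is 61 mm.

Four thin pieces enclosing a rectangular opening — a picture frame. The two full-height stiles are 985 mm tall; the top rail sits at z = 924 and is 61 mm tall, so the border above the opening is 985 − 924 = 61 mm, matching the stile x-width.


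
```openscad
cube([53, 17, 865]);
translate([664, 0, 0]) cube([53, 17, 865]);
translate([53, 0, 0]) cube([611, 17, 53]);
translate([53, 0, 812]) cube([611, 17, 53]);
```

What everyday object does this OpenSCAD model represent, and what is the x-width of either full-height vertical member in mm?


A picture frame. The border width is 53 mm.

Four thin pieces enclosing a rectangular opening — a picture frame. The two full-height stiles are 865 mm tall; the top rail sits at z = 812 and is 53 mm tall, so the border above the opening is 865 − 812 = 53 mm, matching the stile x-width.


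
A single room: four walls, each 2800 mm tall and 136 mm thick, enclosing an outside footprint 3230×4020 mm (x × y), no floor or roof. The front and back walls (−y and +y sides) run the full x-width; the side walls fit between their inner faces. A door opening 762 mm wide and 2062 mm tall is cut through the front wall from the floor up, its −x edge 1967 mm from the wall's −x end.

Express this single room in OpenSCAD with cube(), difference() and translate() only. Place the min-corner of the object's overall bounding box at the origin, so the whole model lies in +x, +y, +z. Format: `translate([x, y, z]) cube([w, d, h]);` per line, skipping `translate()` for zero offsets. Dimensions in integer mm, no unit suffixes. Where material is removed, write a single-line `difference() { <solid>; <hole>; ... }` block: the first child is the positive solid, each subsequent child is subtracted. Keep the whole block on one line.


difference() { cube([3230, 136, 2800]); translate([1967, 0, 0]) cube([762, 136, 2062]); }
translate([0, 3884, 0]) cube([3230, 136, 2800]);
translate([0, 136, 0]) cube([136, 3748, 2800]);
translate([3094, 136, 0]) cube([136, 3748, 2800]);


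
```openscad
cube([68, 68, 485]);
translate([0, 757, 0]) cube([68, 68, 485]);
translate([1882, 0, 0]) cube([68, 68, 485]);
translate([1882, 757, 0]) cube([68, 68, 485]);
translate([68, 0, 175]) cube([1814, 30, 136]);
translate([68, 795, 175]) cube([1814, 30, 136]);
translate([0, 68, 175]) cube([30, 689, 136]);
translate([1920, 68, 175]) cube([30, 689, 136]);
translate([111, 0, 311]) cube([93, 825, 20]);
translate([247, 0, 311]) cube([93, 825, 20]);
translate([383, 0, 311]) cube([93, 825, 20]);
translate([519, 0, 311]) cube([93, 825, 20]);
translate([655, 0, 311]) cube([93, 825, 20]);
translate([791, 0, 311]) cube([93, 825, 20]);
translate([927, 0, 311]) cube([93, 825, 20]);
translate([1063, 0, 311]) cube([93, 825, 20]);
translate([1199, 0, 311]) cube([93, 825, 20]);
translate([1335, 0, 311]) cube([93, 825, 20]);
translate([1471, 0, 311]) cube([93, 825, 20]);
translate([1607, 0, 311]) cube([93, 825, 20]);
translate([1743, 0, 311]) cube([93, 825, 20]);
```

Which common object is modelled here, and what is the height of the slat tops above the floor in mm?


A bed frame. The slat-top height is 331 mm.

Four posts, four rails, and a row of slats — a bed frame. Slats sit on the rails at z = 175 + 136 = 311; with slat thickness 20, the top is 331 mm.


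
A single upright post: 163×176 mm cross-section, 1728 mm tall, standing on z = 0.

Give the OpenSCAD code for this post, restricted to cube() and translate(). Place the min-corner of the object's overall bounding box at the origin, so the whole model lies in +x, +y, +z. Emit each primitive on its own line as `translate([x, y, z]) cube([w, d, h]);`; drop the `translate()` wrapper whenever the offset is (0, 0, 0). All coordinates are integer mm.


cube([163, 176, 1728]);


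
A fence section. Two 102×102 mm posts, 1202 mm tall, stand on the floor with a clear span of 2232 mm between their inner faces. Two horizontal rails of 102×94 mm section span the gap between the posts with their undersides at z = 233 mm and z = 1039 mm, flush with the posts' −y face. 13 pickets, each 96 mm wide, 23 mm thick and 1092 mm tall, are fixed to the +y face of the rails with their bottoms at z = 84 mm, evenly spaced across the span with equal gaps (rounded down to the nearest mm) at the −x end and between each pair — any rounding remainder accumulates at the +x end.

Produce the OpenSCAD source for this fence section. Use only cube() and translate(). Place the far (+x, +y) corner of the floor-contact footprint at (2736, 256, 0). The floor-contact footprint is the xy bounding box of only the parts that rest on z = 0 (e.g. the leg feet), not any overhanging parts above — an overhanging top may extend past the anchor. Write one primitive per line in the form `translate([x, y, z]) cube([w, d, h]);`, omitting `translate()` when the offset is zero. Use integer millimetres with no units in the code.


translate([300, 154, 0]) cube([102, 102, 1202]);
translate([2634, 154, 0]) cube([102, 102, 1202]);
translate([402, 154, 233]) cube([2232, 102, 94]);
translate([402, 154, 1039]) cube([2232, 102, 94]);
translate([472, 256, 84]) cube([96, 23, 1092]);
translate([638, 256, 84]) cube([96, 23, 1092]);
translate([804, 256, 84]) cube([96, 23, 1092]);
translate([970, 256, 84]) cube([96, 23, 1092]);
translate([1136, 256, 84]) cube([96, 23, 1092]);
translate([1302, 256, 84]) cube([96, 23, 1092]);
translate([1468, 256, 84]) cube([96, 23, 1092]);
translate([1634, 256, 84]) cube([96, 23, 1092]);
translate([1800, 256, 84]) cube([96, 23, 1092]);
translate([1966, 256, 84]) cube([96, 23, 1092]);
translate([2132, 256, 84]) cube([96, 23, 1092]);
translate([2298, 256, 84]) cube([96, 23, 1092]);
translate([2464, 256, 84]) cube([96, 23, 1092]);
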